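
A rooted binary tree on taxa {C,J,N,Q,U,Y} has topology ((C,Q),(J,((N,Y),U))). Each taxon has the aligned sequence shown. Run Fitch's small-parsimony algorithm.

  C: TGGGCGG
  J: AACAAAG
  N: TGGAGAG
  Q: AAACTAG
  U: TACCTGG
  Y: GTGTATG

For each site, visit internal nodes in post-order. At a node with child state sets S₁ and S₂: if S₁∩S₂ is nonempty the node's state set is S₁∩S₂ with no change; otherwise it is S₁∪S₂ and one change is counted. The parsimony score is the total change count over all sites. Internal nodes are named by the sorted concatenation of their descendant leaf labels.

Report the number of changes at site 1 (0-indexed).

3

[col 0] CQ: children C:{T}, Q:{A} ∪→ {A,T}; cost 1
[col 0] NY: children N:{T}, Y:{G} ∪→ {G,T}; cost 1
[col 0] NUY: children NY:{G,T}, U:{T} ∩→ {T}; cost 0
[col 0] JNUY: children J:{A}, NUY:{T} ∪→ {A,T}; cost 1
[col 0] CJNQUY: children CQ:{A,T}, JNUY:{A,T} ∩→ {A,T}; cost 0
[col 1] CQ: children C:{G}, Q:{A} ∪→ {A,G}; cost 1
[col 1] NY: children N:{G}, Y:{T} ∪→ {G,T}; cost 1
[col 1] NUY: children NY:{G,T}, U:{A} ∪→ {A,G,T}; cost 1
[col 1] JNUY: children J:{A}, NUY:{A,G,T} ∩→ {A}; cost 0
[col 1] CJNQUY: children CQ:{A,G}, JNUY:{A} ∩→ {A}; cost 0
[col 2] CQ: children C:{G}, Q:{A} ∪→ {A,G}; cost 1
[col 2] NY: children N:{G}, Y:{G} ∩→ {G}; cost 0
[col 2] NUY: children NY:{G}, U:{C} ∪→ {C,G}; cost 1
[col 2] JNUY: children J:{C}, NUY:{C,G} ∩→ {C}; cost 0
[col 2] CJNQUY: children CQ:{A,G}, JNUY:{C} ∪→ {A,C,G}; cost 1
[col 3] CQ: children C:{G}, Q:{C} ∪→ {C,G}; cost 1
[col 3] NY: children N:{A}, Y:{T} ∪→ {A,T}; cost 1
[col 3] NUY: children NY:{A,T}, U:{C} ∪→ {A,C,T}; cost 1
[col 3] JNUY: children J:{A}, NUY:{A,C,T} ∩→ {A}; cost 0
[col 3] CJNQUY: children CQ:{C,G}, JNUY:{A} ∪→ {A,C,G}; cost 1
[col 4] CQ: children C:{C}, Q:{T} ∪→ {C,T}; cost 1
[col 4] NY: children N:{G}, Y:{A} ∪→ {A,G}; cost 1
[col 4] NUY: children NY:{A,G}, U:{T} ∪→ {A,G,T}; cost 1
[col 4] JNUY: children J:{A}, NUY:{A,G,T} ∩→ {A}; cost 0
[col 4] CJNQUY: children CQ:{C,T}, JNUY:{A} ∪→ {A,C,T}; cost 1
[col 5] CQ: children C:{G}, Q:{A} ∪→ {A,G}; cost 1
[col 5] NY: children N:{A}, Y:{T} ∪→ {A,T}; cost 1
[col 5] NUY: children NY:{A,T}, U:{G} ∪→ {A,G,T}; cost 1
[col 5] JNUY: children J:{A}, NUY:{A,G,T} ∩→ {A}; cost 0
[col 5] CJNQUY: children CQ:{A,G}, JNUY:{A} ∩→ {A}; cost 0
[col 6] CQ: children C:{G}, Q:{G} ∩→ {G}; cost 0
[col 6] NY: children N:{G}, Y:{G} ∩→ {G}; cost 0
[col 6] NUY: children NY:{G}, U:{G} ∩→ {G}; cost 0
[col 6] JNUY: children J:{G}, NUY:{G} ∩→ {G}; cost 0
[col 6] CJNQUY: children CQ:{G}, JNUY:{G} ∩→ {G}; cost 0
per-site changes: [3, 3, 3, 4, 4, 3, 0]; total = 20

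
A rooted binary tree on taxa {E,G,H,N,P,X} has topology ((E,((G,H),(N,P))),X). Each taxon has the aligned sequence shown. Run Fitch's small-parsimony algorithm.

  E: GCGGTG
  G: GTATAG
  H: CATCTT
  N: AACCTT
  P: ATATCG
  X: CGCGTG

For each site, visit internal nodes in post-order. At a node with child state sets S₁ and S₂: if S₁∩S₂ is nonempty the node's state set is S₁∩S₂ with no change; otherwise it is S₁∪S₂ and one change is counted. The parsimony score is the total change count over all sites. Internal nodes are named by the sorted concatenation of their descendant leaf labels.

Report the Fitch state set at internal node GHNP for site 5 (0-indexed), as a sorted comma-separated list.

G,T

GH@0: {G} ∪ {C} = {C,G} (union, +1)
NP@0: {A} ∩ {A} = {A} (intersection, +0)
GHNP@0: {C,G} ∪ {A} = {A,C,G} (union, +1)
EGHNP@0: {G} ∩ {A,C,G} = {G} (intersection, +0)
EGHNPX@0: {G} ∪ {C} = {C,G} (union, +1)
GH@1: {T} ∪ {A} = {A,T} (union, +1)
NP@1: {A} ∪ {T} = {A,T} (union, +1)
GHNP@1: {A,T} ∩ {A,T} = {A,T} (intersection, +0)
EGHNP@1: {C} ∪ {A,T} = {A,C,T} (union, +1)
EGHNPX@1: {A,C,T} ∪ {G} = {A,C,G,T} (union, +1)
GH@2: {A} ∪ {T} = {A,T} (union, +1)
NP@2: {C} ∪ {A} = {A,C} (union, +1)
GHNP@2: {A,T} ∩ {A,C} = {A} (intersection, +0)
EGHNP@2: {G} ∪ {A} = {A,G} (union, +1)
EGHNPX@2: {A,G} ∪ {C} = {A,C,G} (union, +1)
GH@3: {T} ∪ {C} = {C,T} (union, +1)
NP@3: {C} ∪ {T} = {C,T} (union, +1)
GHNP@3: {C,T} ∩ {C,T} = {C,T} (intersection, +0)
EGHNP@3: {G} ∪ {C,T} = {C,G,T} (union, +1)
EGHNPX@3: {C,G,T} ∩ {G} = {G} (intersection, +0)
GH@4: {A} ∪ {T} = {A,T} (union, +1)
NP@4: {T} ∪ {C} = {C,T} (union, +1)
GHNP@4: {A,T} ∩ {C,T} = {T} (intersection, +0)
EGHNP@4: {T} ∩ {T} = {T} (intersection, +0)
EGHNPX@4: {T} ∩ {T} = {T} (intersection, +0)
GH@5: {G} ∪ {T} = {G,T} (union, +1)
NP@5: {T} ∪ {G} = {G,T} (union, +1)
GHNP@5: {G,T} ∩ {G,T} = {G,T} (intersection, +0)
EGHNP@5: {G} ∩ {G,T} = {G} (intersection, +0)
EGHNPX@5: {G} ∩ {G} = {G} (intersection, +0)
per-site changes: [3, 4, 4, 3, 2, 2]; total = 18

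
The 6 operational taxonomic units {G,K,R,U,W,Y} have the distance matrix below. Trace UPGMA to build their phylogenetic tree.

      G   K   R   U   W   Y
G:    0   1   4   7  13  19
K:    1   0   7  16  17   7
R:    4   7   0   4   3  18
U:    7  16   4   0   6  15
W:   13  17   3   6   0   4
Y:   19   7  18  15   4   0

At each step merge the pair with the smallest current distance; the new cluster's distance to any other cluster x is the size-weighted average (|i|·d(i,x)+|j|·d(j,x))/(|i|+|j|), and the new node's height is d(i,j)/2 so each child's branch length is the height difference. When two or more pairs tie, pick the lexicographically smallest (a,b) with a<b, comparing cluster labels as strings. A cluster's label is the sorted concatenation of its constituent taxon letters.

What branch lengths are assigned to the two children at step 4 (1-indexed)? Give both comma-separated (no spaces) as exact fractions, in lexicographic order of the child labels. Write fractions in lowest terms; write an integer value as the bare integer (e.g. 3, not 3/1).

iteration 1: select G,K (d=1); attach at lengths (1/2, 1/2); label the merged cluster GK
  updated: d(GK,R)=11/2, d(GK,U)=23/2, d(GK,W)=15, d(GK,Y)=13
iteration 2: select R,W (d=3); attach at lengths (3/2, 3/2); label the merged cluster RW
  updated: d(GK,RW)=41/4, d(RW,U)=5, d(RW,Y)=11
iteration 3: select RW,U (d=5); attach at lengths (1, 5/2); label the merged cluster RUW
  updated: d(GK,RUW)=32/3, d(RUW,Y)=37/3
iteration 4: select GK,RUW (d=32/3); attach at lengths (29/6, 17/6); label the merged cluster GKRUW
  updated: d(GKRUW,Y)=63/5
iteration 5: select GKRUW,Y (d=63/5); attach at lengths (29/30, 63/10); label the merged cluster GKRUWY
final tree: (((G:1/2,K:1/2):29/6,((R:3/2,W:3/2):1,U:5/2):17/6):29/30,Y:63/10)
total length: 673/30

29/6,17/6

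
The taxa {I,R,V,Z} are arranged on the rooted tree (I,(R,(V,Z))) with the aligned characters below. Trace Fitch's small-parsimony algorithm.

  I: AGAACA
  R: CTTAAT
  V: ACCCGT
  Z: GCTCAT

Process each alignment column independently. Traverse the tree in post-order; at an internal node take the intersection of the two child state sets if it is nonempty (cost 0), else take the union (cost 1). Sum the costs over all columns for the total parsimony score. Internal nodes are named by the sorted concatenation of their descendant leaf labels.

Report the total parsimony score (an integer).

[col 0] VZ: children V:{A}, Z:{G} ∪→ {A,G}; cost 1
[col 0] RVZ: children R:{C}, VZ:{A,G} ∪→ {A,C,G}; cost 1
[col 0] IRVZ: children I:{A}, RVZ:{A,C,G} ∩→ {A}; cost 0
[col 1] VZ: children V:{C}, Z:{C} ∩→ {C}; cost 0
[col 1] RVZ: children R:{T}, VZ:{C} ∪→ {C,T}; cost 1
[col 1] IRVZ: children I:{G}, RVZ:{C,T} ∪→ {C,G,T}; cost 1
[col 2] VZ: children V:{C}, Z:{T} ∪→ {C,T}; cost 1
[col 2] RVZ: children R:{T}, VZ:{C,T} ∩→ {T}; cost 0
[col 2] IRVZ: children I:{A}, RVZ:{T} ∪→ {A,T}; cost 1
[col 3] VZ: children V:{C}, Z:{C} ∩→ {C}; cost 0
[col 3] RVZ: children R:{A}, VZ:{C} ∪→ {A,C}; cost 1
[col 3] IRVZ: children I:{A}, RVZ:{A,C} ∩→ {A}; cost 0
[col 4] VZ: children V:{G}, Z:{A} ∪→ {A,G}; cost 1
[col 4] RVZ: children R:{A}, VZ:{A,G} ∩→ {A}; cost 0
[col 4] IRVZ: children I:{C}, RVZ:{A} ∪→ {A,C}; cost 1
[col 5] VZ: children V:{T}, Z:{T} ∩→ {T}; cost 0
[col 5] RVZ: children R:{T}, VZ:{T} ∩→ {T}; cost 0
[col 5] IRVZ: children I:{A}, RVZ:{T} ∪→ {A,T}; cost 1
per-site changes: [2, 2, 2, 1, 2, 1]; total = 10

10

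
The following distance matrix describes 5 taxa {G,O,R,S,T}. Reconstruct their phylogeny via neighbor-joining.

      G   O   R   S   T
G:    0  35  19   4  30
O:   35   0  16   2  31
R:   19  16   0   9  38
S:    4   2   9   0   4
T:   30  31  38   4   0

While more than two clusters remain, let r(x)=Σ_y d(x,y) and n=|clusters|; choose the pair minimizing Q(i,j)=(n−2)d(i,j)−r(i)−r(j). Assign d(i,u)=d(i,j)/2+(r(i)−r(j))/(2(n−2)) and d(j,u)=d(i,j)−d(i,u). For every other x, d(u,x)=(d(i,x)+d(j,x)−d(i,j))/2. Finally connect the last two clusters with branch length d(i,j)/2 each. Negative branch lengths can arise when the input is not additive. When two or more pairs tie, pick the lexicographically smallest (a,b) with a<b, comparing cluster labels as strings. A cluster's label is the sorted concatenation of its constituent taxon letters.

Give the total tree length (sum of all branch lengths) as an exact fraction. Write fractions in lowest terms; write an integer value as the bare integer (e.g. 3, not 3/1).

1. join O+R (d=16, Q=-118) ⇒ OR; edges |O|=25/3, |R|=23/3
  updated: d(G,OR)=19, d(OR,S)=-5/2, d(OR,T)=53/2
2. join G+OR (d=19, Q=-58) ⇒ GOR; edges |G|=12, |OR|=7
  updated: d(GOR,S)=-35/4, d(GOR,T)=75/4
3. join GOR+S (d=-35/4, Q=-14) ⇒ GORS; edges |GOR|=3, |S|=-47/4
  updated: d(GORS,T)=63/4
4. join GORS+T (d=63/4) ⇒ GORST; edges |GORS|=63/8, |T|=63/8
final tree: (((G:12,(O:25/3,R:23/3):7):3,S:-47/4):63/8,T:63/8)
total length: 42

42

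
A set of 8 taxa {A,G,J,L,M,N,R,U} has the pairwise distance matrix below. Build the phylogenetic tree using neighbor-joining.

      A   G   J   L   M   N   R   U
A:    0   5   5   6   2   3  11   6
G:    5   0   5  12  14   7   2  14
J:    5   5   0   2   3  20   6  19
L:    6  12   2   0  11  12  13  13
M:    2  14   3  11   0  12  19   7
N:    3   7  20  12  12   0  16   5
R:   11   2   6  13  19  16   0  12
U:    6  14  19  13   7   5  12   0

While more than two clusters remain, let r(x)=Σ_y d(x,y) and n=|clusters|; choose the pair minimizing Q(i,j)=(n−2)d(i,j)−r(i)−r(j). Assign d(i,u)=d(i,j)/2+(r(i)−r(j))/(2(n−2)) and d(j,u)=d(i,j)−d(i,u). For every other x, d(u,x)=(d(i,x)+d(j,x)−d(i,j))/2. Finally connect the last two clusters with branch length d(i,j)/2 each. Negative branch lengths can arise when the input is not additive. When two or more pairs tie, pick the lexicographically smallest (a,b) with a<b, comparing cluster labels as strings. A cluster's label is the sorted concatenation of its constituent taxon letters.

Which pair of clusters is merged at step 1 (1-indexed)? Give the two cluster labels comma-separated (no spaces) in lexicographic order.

step 1: merge (G,R) at d=2, Q=-126; branch lengths G→-2/3, R→8/3; new cluster GR
  updated: d(A,GR)=7, d(GR,J)=9/2, d(GR,L)=23/2, d(GR,M)=31/2, d(GR,N)=21/2, d(GR,U)=12
step 2: merge (N,U) at d=5, Q=-199/2; branch lengths N→51/20, U→49/20; new cluster NU
  updated: d(A,NU)=2, d(GR,NU)=35/4, d(J,NU)=17, d(L,NU)=10, d(M,NU)=7
step 3: merge (J,L) at d=2, Q=-64; branch lengths J→-1/8, L→17/8; new cluster JL
  updated: d(A,JL)=9/2, d(GR,JL)=7, d(JL,M)=6, d(JL,NU)=25/2
step 4: merge (GR,JL) at d=7, Q=-189/4; branch lengths GR→39/8, JL→17/8; new cluster GJLR
  updated: d(A,GJLR)=9/4, d(GJLR,M)=29/4, d(GJLR,NU)=57/8
step 5: merge (A,M) at d=2, Q=-37/2; branch lengths A→-3/2, M→7/2; new cluster AM
  updated: d(AM,GJLR)=15/4, d(AM,NU)=7/2
step 6: merge (AM,GJLR) at d=15/4, Q=-115/8; branch lengths AM→1/16, GJLR→59/16; new cluster AGJLMR
  updated: d(AGJLMR,NU)=55/16
step 7: merge (AGJLMR,NU) at d=55/16; branch lengths AGJLMR→55/32, NU→55/32; new cluster AGJLMNRU
final tree: (((A:-3/2,M:7/2):1/16,((G:-2/3,R:8/3):39/8,(J:-1/8,L:17/8):17/8):59/16):55/32,(N:51/20,U:49/20):55/32)
total length: 403/16

G,R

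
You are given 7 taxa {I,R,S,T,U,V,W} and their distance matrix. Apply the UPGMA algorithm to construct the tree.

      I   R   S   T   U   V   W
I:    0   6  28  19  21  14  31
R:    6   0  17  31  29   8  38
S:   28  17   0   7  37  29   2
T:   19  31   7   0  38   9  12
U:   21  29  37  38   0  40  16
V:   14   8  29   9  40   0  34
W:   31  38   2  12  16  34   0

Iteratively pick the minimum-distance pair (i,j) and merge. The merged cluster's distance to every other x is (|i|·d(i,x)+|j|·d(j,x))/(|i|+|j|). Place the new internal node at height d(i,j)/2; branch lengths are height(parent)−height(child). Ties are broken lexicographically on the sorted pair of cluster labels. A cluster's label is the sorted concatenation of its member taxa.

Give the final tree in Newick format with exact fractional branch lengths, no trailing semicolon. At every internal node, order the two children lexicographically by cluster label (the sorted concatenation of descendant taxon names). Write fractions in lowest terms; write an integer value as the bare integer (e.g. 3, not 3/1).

((((I:3,R:3):6,(T:9/2,V:9/2):9/2):13/4,(S:1,W:1):45/4):17/6,U:181/12)

1. join S+W (d=2) ⇒ SW; edges |S|=1, |W|=1
  updated: d(I,SW)=59/2, d(R,SW)=55/2, d(SW,T)=19/2, d(SW,U)=53/2, d(SW,V)=63/2
2. join I+R (d=6) ⇒ IR; edges |I|=3, |R|=3
  updated: d(IR,SW)=57/2, d(IR,T)=25, d(IR,U)=25, d(IR,V)=11
3. join T+V (d=9) ⇒ TV; edges |T|=9/2, |V|=9/2
  updated: d(IR,TV)=18, d(SW,TV)=41/2, d(TV,U)=39
4. join IR+TV (d=18) ⇒ IRTV; edges |IR|=6, |TV|=9/2
  updated: d(IRTV,SW)=49/2, d(IRTV,U)=32
5. join IRTV+SW (d=49/2) ⇒ IRSTVW; edges |IRTV|=13/4, |SW|=45/4
  updated: d(IRSTVW,U)=181/6
6. join IRSTVW+U (d=181/6) ⇒ IRSTUVW; edges |IRSTVW|=17/6, |U|=181/12
final tree: ((((I:3,R:3):6,(T:9/2,V:9/2):9/2):13/4,(S:1,W:1):45/4):17/6,U:181/12)
total length: 719/12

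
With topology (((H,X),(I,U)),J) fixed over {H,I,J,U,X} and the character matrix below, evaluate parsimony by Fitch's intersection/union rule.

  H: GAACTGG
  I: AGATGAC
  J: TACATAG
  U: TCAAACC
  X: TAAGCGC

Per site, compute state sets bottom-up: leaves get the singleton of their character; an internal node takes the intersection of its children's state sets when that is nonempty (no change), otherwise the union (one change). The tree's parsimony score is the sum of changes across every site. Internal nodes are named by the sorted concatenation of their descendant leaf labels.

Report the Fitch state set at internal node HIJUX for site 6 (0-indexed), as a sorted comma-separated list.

HX@0: {G} ∪ {T} = {G,T} (union, +1)
IU@0: {A} ∪ {T} = {A,T} (union, +1)
HIUX@0: {G,T} ∩ {A,T} = {T} (intersection, +0)
HIJUX@0: {T} ∩ {T} = {T} (intersection, +0)
HX@1: {A} ∩ {A} = {A} (intersection, +0)
IU@1: {G} ∪ {C} = {C,G} (union, +1)
HIUX@1: {A} ∪ {C,G} = {A,C,G} (union, +1)
HIJUX@1: {A,C,G} ∩ {A} = {A} (intersection, +0)
HX@2: {A} ∩ {A} = {A} (intersection, +0)
IU@2: {A} ∩ {A} = {A} (intersection, +0)
HIUX@2: {A} ∩ {A} = {A} (intersection, +0)
HIJUX@2: {A} ∪ {C} = {A,C} (union, +1)
HX@3: {C} ∪ {G} = {C,G} (union, +1)
IU@3: {T} ∪ {A} = {A,T} (union, +1)
HIUX@3: {C,G} ∪ {A,T} = {A,C,G,T} (union, +1)
HIJUX@3: {A,C,G,T} ∩ {A} = {A} (intersection, +0)
HX@4: {T} ∪ {C} = {C,T} (union, +1)
IU@4: {G} ∪ {A} = {A,G} (union, +1)
HIUX@4: {C,T} ∪ {A,G} = {A,C,G,T} (union, +1)
HIJUX@4: {A,C,G,T} ∩ {T} = {T} (intersection, +0)
HX@5: {G} ∩ {G} = {G} (intersection, +0)
IU@5: {A} ∪ {C} = {A,C} (union, +1)
HIUX@5: {G} ∪ {A,C} = {A,C,G} (union, +1)
HIJUX@5: {A,C,G} ∩ {A} = {A} (intersection, +0)
HX@6: {G} ∪ {C} = {C,G} (union, +1)
IU@6: {C} ∩ {C} = {C} (intersection, +0)
HIUX@6: {C,G} ∩ {C} = {C} (intersection, +0)
HIJUX@6: {C} ∪ {G} = {C,G} (union, +1)
per-site changes: [2, 2, 1, 3, 3, 2, 2]; total = 15

C,G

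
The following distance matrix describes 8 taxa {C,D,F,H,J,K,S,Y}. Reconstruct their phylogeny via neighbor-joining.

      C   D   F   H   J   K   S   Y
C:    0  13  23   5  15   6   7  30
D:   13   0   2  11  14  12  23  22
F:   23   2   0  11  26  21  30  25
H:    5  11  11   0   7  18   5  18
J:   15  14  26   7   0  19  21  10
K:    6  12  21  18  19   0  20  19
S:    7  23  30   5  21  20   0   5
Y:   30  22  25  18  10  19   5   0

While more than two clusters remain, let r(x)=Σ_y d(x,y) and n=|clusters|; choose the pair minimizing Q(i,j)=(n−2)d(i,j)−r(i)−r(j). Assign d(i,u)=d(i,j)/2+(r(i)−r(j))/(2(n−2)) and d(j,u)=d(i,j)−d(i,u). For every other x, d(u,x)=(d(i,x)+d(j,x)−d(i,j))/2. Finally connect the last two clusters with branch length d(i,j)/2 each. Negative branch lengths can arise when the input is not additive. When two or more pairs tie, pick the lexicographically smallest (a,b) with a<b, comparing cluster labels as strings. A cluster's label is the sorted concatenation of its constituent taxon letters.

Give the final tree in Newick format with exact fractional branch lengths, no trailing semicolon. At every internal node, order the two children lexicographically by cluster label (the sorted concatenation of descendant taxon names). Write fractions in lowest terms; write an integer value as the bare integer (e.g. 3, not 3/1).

(((((C:15/16,K:81/16):101/24,(D:-29/12,F:53/12):217/24):5/2,H:1/8):11/8,J:23/4):29/8,(S:2/5,Y:23/5):29/8)

step 1: merge (D,F) at d=2, Q=-223; branch lengths D→-29/12, F→53/12; new cluster DF
  updated: d(C,DF)=17, d(DF,H)=10, d(DF,J)=19, d(DF,K)=31/2, d(DF,S)=51/2, d(DF,Y)=45/2
step 2: merge (S,Y) at d=5, Q=-163; branch lengths S→2/5, Y→23/5; new cluster SY
  updated: d(C,SY)=16, d(DF,SY)=43/2, d(H,SY)=9, d(J,SY)=13, d(K,SY)=17
step 3: merge (C,K) at d=6, Q=-221/2; branch lengths C→15/16, K→81/16; new cluster CK
  updated: d(CK,DF)=53/4, d(CK,H)=17/2, d(CK,J)=14, d(CK,SY)=27/2
step 4: merge (CK,DF) at d=53/4, Q=-293/4; branch lengths CK→101/24, DF→217/24; new cluster CDFK
  updated: d(CDFK,H)=21/8, d(CDFK,J)=79/8, d(CDFK,SY)=87/8
step 5: merge (CDFK,H) at d=21/8, Q=-147/4; branch lengths CDFK→5/2, H→1/8; new cluster CDFHK
  updated: d(CDFHK,J)=57/8, d(CDFHK,SY)=69/8
step 6: merge (CDFHK,J) at d=57/8, Q=-115/4; branch lengths CDFHK→11/8, J→23/4; new cluster CDFHJK
  updated: d(CDFHJK,SY)=29/4
step 7: merge (CDFHJK,SY) at d=29/4; branch lengths CDFHJK→29/8, SY→29/8; new cluster CDFHJKSY
final tree: (((((C:15/16,K:81/16):101/24,(D:-29/12,F:53/12):217/24):5/2,H:1/8):11/8,J:23/4):29/8,(S:2/5,Y:23/5):29/8)
total length: 173/4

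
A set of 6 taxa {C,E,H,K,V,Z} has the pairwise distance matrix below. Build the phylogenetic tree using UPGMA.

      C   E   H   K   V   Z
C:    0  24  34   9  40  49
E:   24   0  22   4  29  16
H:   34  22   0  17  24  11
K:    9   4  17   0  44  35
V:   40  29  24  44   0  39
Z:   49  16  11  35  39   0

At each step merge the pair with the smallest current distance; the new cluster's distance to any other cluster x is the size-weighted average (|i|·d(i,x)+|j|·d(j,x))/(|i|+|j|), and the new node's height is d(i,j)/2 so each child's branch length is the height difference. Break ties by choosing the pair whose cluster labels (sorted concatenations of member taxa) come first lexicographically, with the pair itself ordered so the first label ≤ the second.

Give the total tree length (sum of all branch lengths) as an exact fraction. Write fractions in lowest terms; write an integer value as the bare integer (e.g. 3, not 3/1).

1961/30

step 1: merge (E,K) at d=4; branch lengths E→2, K→2; new cluster EK
  updated: d(C,EK)=33/2, d(EK,H)=39/2, d(EK,V)=73/2, d(EK,Z)=51/2
step 2: merge (H,Z) at d=11; branch lengths H→11/2, Z→11/2; new cluster HZ
  updated: d(C,HZ)=83/2, d(EK,HZ)=45/2, d(HZ,V)=63/2
step 3: merge (C,EK) at d=33/2; branch lengths C→33/4, EK→25/4; new cluster CEK
  updated: d(CEK,HZ)=173/6, d(CEK,V)=113/3
step 4: merge (CEK,HZ) at d=173/6; branch lengths CEK→37/6, HZ→107/12; new cluster CEHKZ
  updated: d(CEHKZ,V)=176/5
step 5: merge (CEHKZ,V) at d=176/5; branch lengths CEHKZ→191/60, V→88/5; new cluster CEHKVZ
final tree: (((C:33/4,(E:2,K:2):25/4):37/6,(H:11/2,Z:11/2):107/12):191/60,V:88/5)
total length: 1961/30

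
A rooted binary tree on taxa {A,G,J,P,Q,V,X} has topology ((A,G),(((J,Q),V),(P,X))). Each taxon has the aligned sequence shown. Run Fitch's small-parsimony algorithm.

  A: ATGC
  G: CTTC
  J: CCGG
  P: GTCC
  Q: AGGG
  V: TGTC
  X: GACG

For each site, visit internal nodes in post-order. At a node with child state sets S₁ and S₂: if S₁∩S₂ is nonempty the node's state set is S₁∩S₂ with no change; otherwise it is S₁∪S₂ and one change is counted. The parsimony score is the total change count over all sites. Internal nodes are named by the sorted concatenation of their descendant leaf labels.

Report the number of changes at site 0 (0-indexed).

4

site 0, node AG: A={A} ∪ G={C} → {A,C} (+1)
site 0, node JQ: J={C} ∪ Q={A} → {A,C} (+1)
site 0, node JQV: JQ={A,C} ∪ V={T} → {A,C,T} (+1)
site 0, node PX: P={G} ∩ X={G} → {G} (+0)
site 0, node JPQVX: JQV={A,C,T} ∪ PX={G} → {A,C,G,T} (+1)
site 0, node AGJPQVX: AG={A,C} ∩ JPQVX={A,C,G,T} → {A,C} (+0)
site 1, node AG: A={T} ∩ G={T} → {T} (+0)
site 1, node JQ: J={C} ∪ Q={G} → {C,G} (+1)
site 1, node JQV: JQ={C,G} ∩ V={G} → {G} (+0)
site 1, node PX: P={T} ∪ X={A} → {A,T} (+1)
site 1, node JPQVX: JQV={G} ∪ PX={A,T} → {A,G,T} (+1)
site 1, node AGJPQVX: AG={T} ∩ JPQVX={A,G,T} → {T} (+0)
site 2, node AG: A={G} ∪ G={T} → {G,T} (+1)
site 2, node JQ: J={G} ∩ Q={G} → {G} (+0)
site 2, node JQV: JQ={G} ∪ V={T} → {G,T} (+1)
site 2, node PX: P={C} ∩ X={C} → {C} (+0)
site 2, node JPQVX: JQV={G,T} ∪ PX={C} → {C,G,T} (+1)
site 2, node AGJPQVX: AG={G,T} ∩ JPQVX={C,G,T} → {G,T} (+0)
site 3, node AG: A={C} ∩ G={C} → {C} (+0)
site 3, node JQ: J={G} ∩ Q={G} → {G} (+0)
site 3, node JQV: JQ={G} ∪ V={C} → {C,G} (+1)
site 3, node PX: P={C} ∪ X={G} → {C,G} (+1)
site 3, node JPQVX: JQV={C,G} ∩ PX={C,G} → {C,G} (+0)
site 3, node AGJPQVX: AG={C} ∩ JPQVX={C,G} → {C} (+0)
per-site changes: [4, 3, 3, 2]; total = 12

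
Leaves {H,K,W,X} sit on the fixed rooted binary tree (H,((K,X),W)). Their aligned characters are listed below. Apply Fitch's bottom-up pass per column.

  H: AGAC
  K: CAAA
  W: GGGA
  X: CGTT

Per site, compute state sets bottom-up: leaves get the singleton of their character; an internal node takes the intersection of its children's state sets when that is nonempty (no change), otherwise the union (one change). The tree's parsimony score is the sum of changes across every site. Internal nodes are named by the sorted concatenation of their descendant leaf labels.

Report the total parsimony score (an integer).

7

site 0, node KX: K={C} ∩ X={C} → {C} (+0)
site 0, node KWX: KX={C} ∪ W={G} → {C,G} (+1)
site 0, node HKWX: H={A} ∪ KWX={C,G} → {A,C,G} (+1)
site 1, node KX: K={A} ∪ X={G} → {A,G} (+1)
site 1, node KWX: KX={A,G} ∩ W={G} → {G} (+0)
site 1, node HKWX: H={G} ∩ KWX={G} → {G} (+0)
site 2, node KX: K={A} ∪ X={T} → {A,T} (+1)
site 2, node KWX: KX={A,T} ∪ W={G} → {A,G,T} (+1)
site 2, node HKWX: H={A} ∩ KWX={A,G,T} → {A} (+0)
site 3, node KX: K={A} ∪ X={T} → {A,T} (+1)
site 3, node KWX: KX={A,T} ∩ W={A} → {A} (+0)
site 3, node HKWX: H={C} ∪ KWX={A} → {A,C} (+1)
per-site changes: [2, 1, 2, 2]; total = 7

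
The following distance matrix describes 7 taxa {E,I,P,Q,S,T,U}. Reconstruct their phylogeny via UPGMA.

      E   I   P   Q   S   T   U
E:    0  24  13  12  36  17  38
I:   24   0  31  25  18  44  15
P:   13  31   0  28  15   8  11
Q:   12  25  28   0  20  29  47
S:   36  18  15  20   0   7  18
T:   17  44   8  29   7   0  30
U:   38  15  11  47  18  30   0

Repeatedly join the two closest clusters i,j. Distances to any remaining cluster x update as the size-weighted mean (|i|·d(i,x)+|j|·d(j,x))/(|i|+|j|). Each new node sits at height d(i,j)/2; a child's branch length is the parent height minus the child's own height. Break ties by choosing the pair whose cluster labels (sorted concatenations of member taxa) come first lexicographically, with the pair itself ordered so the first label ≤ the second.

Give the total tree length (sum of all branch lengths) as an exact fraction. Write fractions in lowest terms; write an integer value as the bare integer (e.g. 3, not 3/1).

1. join S+T (d=7) ⇒ ST; edges |S|=7/2, |T|=7/2
  updated: d(E,ST)=53/2, d(I,ST)=31, d(P,ST)=23/2, d(Q,ST)=49/2, d(ST,U)=24
2. join P+U (d=11) ⇒ PU; edges |P|=11/2, |U|=11/2
  updated: d(E,PU)=51/2, d(I,PU)=23, d(PU,Q)=75/2, d(PU,ST)=71/4
3. join E+Q (d=12) ⇒ EQ; edges |E|=6, |Q|=6
  updated: d(EQ,I)=49/2, d(EQ,PU)=63/2, d(EQ,ST)=51/2
4. join PU+ST (d=71/4) ⇒ PSTU; edges |PU|=27/8, |ST|=43/8
  updated: d(EQ,PSTU)=57/2, d(I,PSTU)=27
5. join EQ+I (d=49/2) ⇒ EIQ; edges |EQ|=25/4, |I|=49/4
  updated: d(EIQ,PSTU)=28
6. join EIQ+PSTU (d=28) ⇒ EIPQSTU; edges |EIQ|=7/4, |PSTU|=41/8
final tree: (((E:6,Q:6):25/4,I:49/4):7/4,((P:11/2,U:11/2):27/8,(S:7/2,T:7/2):43/8):41/8)
total length: 513/8

513/8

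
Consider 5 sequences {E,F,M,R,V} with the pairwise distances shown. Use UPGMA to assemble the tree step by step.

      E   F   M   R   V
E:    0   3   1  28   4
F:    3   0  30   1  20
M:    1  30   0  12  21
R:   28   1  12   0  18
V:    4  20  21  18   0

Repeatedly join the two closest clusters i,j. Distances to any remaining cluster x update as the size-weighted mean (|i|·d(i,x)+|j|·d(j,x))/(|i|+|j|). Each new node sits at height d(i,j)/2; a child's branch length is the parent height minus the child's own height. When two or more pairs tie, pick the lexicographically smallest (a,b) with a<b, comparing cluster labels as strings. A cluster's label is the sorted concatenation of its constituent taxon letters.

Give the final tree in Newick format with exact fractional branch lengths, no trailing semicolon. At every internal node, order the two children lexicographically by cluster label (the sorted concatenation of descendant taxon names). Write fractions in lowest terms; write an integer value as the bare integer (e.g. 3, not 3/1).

(((E:1/2,M:1/2):23/4,V:25/4):3,(F:1/2,R:1/2):35/4)

iteration 1: select E,M (d=1); attach at lengths (1/2, 1/2); label the merged cluster EM
  updated: d(EM,F)=33/2, d(EM,R)=20, d(EM,V)=25/2
iteration 2: select F,R (d=1); attach at lengths (1/2, 1/2); label the merged cluster FR
  updated: d(EM,FR)=73/4, d(FR,V)=19
iteration 3: select EM,V (d=25/2); attach at lengths (23/4, 25/4); label the merged cluster EMV
  updated: d(EMV,FR)=37/2
iteration 4: select EMV,FR (d=37/2); attach at lengths (3, 35/4); label the merged cluster EFMRV
final tree: (((E:1/2,M:1/2):23/4,V:25/4):3,(F:1/2,R:1/2):35/4)
total length: 103/4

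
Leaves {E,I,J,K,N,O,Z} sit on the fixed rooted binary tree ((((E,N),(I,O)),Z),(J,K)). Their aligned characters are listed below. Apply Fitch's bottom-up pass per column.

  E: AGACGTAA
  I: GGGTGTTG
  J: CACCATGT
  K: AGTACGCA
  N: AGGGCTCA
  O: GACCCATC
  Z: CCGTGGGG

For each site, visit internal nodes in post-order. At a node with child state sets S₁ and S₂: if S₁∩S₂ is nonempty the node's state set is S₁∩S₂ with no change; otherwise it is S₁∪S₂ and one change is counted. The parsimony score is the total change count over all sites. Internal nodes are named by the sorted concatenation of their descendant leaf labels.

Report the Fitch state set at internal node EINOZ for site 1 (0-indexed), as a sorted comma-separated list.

site 0, node EN: E={A} ∩ N={A} → {A} (+0)
site 0, node IO: I={G} ∩ O={G} → {G} (+0)
site 0, node EINO: EN={A} ∪ IO={G} → {A,G} (+1)
site 0, node EINOZ: EINO={A,G} ∪ Z={C} → {A,C,G} (+1)
site 0, node JK: J={C} ∪ K={A} → {A,C} (+1)
site 0, node EIJKNOZ: EINOZ={A,C,G} ∩ JK={A,C} → {A,C} (+0)
site 1, node EN: E={G} ∩ N={G} → {G} (+0)
site 1, node IO: I={G} ∪ O={A} → {A,G} (+1)
site 1, node EINO: EN={G} ∩ IO={A,G} → {G} (+0)
site 1, node EINOZ: EINO={G} ∪ Z={C} → {C,G} (+1)
site 1, node JK: J={A} ∪ K={G} → {A,G} (+1)
site 1, node EIJKNOZ: EINOZ={C,G} ∩ JK={A,G} → {G} (+0)
site 2, node EN: E={A} ∪ N={G} → {A,G} (+1)
site 2, node IO: I={G} ∪ O={C} → {C,G} (+1)
site 2, node EINO: EN={A,G} ∩ IO={C,G} → {G} (+0)
site 2, node EINOZ: EINO={G} ∩ Z={G} → {G} (+0)
site 2, node JK: J={C} ∪ K={T} → {C,T} (+1)
site 2, node EIJKNOZ: EINOZ={G} ∪ JK={C,T} → {C,G,T} (+1)
site 3, node EN: E={C} ∪ N={G} → {C,G} (+1)
site 3, node IO: I={T} ∪ O={C} → {C,T} (+1)
site 3, node EINO: EN={C,G} ∩ IO={C,T} → {C} (+0)
site 3, node EINOZ: EINO={C} ∪ Z={T} → {C,T} (+1)
site 3, node JK: J={C} ∪ K={A} → {A,C} (+1)
site 3, node EIJKNOZ: EINOZ={C,T} ∩ JK={A,C} → {C} (+0)
site 4, node EN: E={G} ∪ N={C} → {C,G} (+1)
site 4, node IO: I={G} ∪ O={C} → {C,G} (+1)
site 4, node EINO: EN={C,G} ∩ IO={C,G} → {C,G} (+0)
site 4, node EINOZ: EINO={C,G} ∩ Z={G} → {G} (+0)
site 4, node JK: J={A} ∪ K={C} → {A,C} (+1)
site 4, node EIJKNOZ: EINOZ={G} ∪ JK={A,C} → {A,C,G} (+1)
site 5, node EN: E={T} ∩ N={T} → {T} (+0)
site 5, node IO: I={T} ∪ O={A} → {A,T} (+1)
site 5, node EINO: EN={T} ∩ IO={A,T} → {T} (+0)
site 5, node EINOZ: EINO={T} ∪ Z={G} → {G,T} (+1)
site 5, node JK: J={T} ∪ K={G} → {G,T} (+1)
site 5, node EIJKNOZ: EINOZ={G,T} ∩ JK={G,T} → {G,T} (+0)
site 6, node EN: E={A} ∪ N={C} → {A,C} (+1)
site 6, node IO: I={T} ∩ O={T} → {T} (+0)
site 6, node EINO: EN={A,C} ∪ IO={T} → {A,C,T} (+1)
site 6, node EINOZ: EINO={A,C,T} ∪ Z={G} → {A,C,G,T} (+1)
site 6, node JK: J={G} ∪ K={C} → {C,G} (+1)
site 6, node EIJKNOZ: EINOZ={A,C,G,T} ∩ JK={C,G} → {C,G} (+0)
site 7, node EN: E={A} ∩ N={A} → {A} (+0)
site 7, node IO: I={G} ∪ O={C} → {C,G} (+1)
site 7, node EINO: EN={A} ∪ IO={C,G} → {A,C,G} (+1)
site 7, node EINOZ: EINO={A,C,G} ∩ Z={G} → {G} (+0)
site 7, node JK: J={T} ∪ K={A} → {A,T} (+1)
site 7, node EIJKNOZ: EINOZ={G} ∪ JK={A,T} → {A,G,T} (+1)
per-site changes: [3, 3, 4, 4, 4, 3, 4, 4]; total = 29

C,G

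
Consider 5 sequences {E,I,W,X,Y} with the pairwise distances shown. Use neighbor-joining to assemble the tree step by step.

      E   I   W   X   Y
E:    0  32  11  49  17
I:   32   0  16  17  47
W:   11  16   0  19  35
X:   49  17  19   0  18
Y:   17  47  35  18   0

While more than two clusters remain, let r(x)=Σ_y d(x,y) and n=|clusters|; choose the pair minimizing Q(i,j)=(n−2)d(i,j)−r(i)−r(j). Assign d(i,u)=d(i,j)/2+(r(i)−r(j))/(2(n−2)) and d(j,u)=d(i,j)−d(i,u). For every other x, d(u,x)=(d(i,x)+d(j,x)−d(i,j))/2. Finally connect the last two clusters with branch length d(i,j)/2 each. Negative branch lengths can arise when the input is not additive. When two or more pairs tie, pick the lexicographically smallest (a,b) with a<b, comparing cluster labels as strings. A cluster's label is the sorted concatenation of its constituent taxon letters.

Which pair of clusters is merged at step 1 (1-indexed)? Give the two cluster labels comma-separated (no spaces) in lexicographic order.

1. join E+Y (d=17, Q=-175) ⇒ EY; edges |E|=43/6, |Y|=59/6
  updated: d(EY,I)=31, d(EY,W)=29/2, d(EY,X)=25
2. join EY+W (d=29/2, Q=-91) ⇒ EWY; edges |EY|=25/2, |W|=2
  updated: d(EWY,I)=65/4, d(EWY,X)=59/4
3. join EWY+I (d=65/4, Q=-48) ⇒ EIWY; edges |EWY|=7, |I|=37/4
  updated: d(EIWY,X)=31/4
4. join EIWY+X (d=31/4) ⇒ EIWXY; edges |EIWY|=31/8, |X|=31/8
final tree: ((((E:43/6,Y:59/6):25/2,W:2):7,I:37/4):31/8,X:31/8)
total length: 111/2

E,Y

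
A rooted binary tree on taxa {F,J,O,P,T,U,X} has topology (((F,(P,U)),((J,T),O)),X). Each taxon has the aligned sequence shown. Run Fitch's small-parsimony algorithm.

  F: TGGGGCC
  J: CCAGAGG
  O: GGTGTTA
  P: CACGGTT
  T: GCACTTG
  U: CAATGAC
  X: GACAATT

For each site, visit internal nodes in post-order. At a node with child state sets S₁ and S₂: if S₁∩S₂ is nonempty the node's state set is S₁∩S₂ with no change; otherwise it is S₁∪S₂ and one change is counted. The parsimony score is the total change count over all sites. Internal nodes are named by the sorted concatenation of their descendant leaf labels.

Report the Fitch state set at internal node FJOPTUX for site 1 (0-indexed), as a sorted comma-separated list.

[col 0] PU: children P:{C}, U:{C} ∩→ {C}; cost 0
[col 0] FPU: children F:{T}, PU:{C} ∪→ {C,T}; cost 1
[col 0] JT: children J:{C}, T:{G} ∪→ {C,G}; cost 1
[col 0] JOT: children JT:{C,G}, O:{G} ∩→ {G}; cost 0
[col 0] FJOPTU: children FPU:{C,T}, JOT:{G} ∪→ {C,G,T}; cost 1
[col 0] FJOPTUX: children FJOPTU:{C,G,T}, X:{G} ∩→ {G}; cost 0
[col 1] PU: children P:{A}, U:{A} ∩→ {A}; cost 0
[col 1] FPU: children F:{G}, PU:{A} ∪→ {A,G}; cost 1
[col 1] JT: children J:{C}, T:{C} ∩→ {C}; cost 0
[col 1] JOT: children JT:{C}, O:{G} ∪→ {C,G}; cost 1
[col 1] FJOPTU: children FPU:{A,G}, JOT:{C,G} ∩→ {G}; cost 0
[col 1] FJOPTUX: children FJOPTU:{G}, X:{A} ∪→ {A,G}; cost 1
[col 2] PU: children P:{C}, U:{A} ∪→ {A,C}; cost 1
[col 2] FPU: children F:{G}, PU:{A,C} ∪→ {A,C,G}; cost 1
[col 2] JT: children J:{A}, T:{A} ∩→ {A}; cost 0
[col 2] JOT: children JT:{A}, O:{T} ∪→ {A,T}; cost 1
[col 2] FJOPTU: children FPU:{A,C,G}, JOT:{A,T} ∩→ {A}; cost 0
[col 2] FJOPTUX: children FJOPTU:{A}, X:{C} ∪→ {A,C}; cost 1
[col 3] PU: children P:{G}, U:{T} ∪→ {G,T}; cost 1
[col 3] FPU: children F:{G}, PU:{G,T} ∩→ {G}; cost 0
[col 3] JT: children J:{G}, T:{C} ∪→ {C,G}; cost 1
[col 3] JOT: children JT:{C,G}, O:{G} ∩→ {G}; cost 0
[col 3] FJOPTU: children FPU:{G}, JOT:{G} ∩→ {G}; cost 0
[col 3] FJOPTUX: children FJOPTU:{G}, X:{A} ∪→ {A,G}; cost 1
[col 4] PU: children P:{G}, U:{G} ∩→ {G}; cost 0
[col 4] FPU: children F:{G}, PU:{G} ∩→ {G}; cost 0
[col 4] JT: children J:{A}, T:{T} ∪→ {A,T}; cost 1
[col 4] JOT: children JT:{A,T}, O:{T} ∩→ {T}; cost 0
[col 4] FJOPTU: children FPU:{G}, JOT:{T} ∪→ {G,T}; cost 1
[col 4] FJOPTUX: children FJOPTU:{G,T}, X:{A} ∪→ {A,G,T}; cost 1
[col 5] PU: children P:{T}, U:{A} ∪→ {A,T}; cost 1
[col 5] FPU: children F:{C}, PU:{A,T} ∪→ {A,C,T}; cost 1
[col 5] JT: children J:{G}, T:{T} ∪→ {G,T}; cost 1
[col 5] JOT: children JT:{G,T}, O:{T} ∩→ {T}; cost 0
[col 5] FJOPTU: children FPU:{A,C,T}, JOT:{T} ∩→ {T}; cost 0
[col 5] FJOPTUX: children FJOPTU:{T}, X:{T} ∩→ {T}; cost 0
[col 6] PU: children P:{T}, U:{C} ∪→ {C,T}; cost 1
[col 6] FPU: children F:{C}, PU:{C,T} ∩→ {C}; cost 0
[col 6] JT: children J:{G}, T:{G} ∩→ {G}; cost 0
[col 6] JOT: children JT:{G}, O:{A} ∪→ {A,G}; cost 1
[col 6] FJOPTU: children FPU:{C}, JOT:{A,G} ∪→ {A,C,G}; cost 1
[col 6] FJOPTUX: children FJOPTU:{A,C,G}, X:{T} ∪→ {A,C,G,T}; cost 1
per-site changes: [3, 3, 4, 3, 3, 3, 4]; total = 23

A,G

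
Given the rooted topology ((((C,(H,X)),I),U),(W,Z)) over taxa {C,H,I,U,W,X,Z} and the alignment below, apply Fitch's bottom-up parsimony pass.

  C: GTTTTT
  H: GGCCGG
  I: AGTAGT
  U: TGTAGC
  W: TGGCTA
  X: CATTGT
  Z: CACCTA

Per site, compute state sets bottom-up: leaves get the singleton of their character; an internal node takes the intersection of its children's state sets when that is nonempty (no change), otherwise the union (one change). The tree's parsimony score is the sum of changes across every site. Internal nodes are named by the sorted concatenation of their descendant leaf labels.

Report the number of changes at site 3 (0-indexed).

3

HX@0: {G} ∪ {C} = {C,G} (union, +1)
CHX@0: {G} ∩ {C,G} = {G} (intersection, +0)
CHIX@0: {G} ∪ {A} = {A,G} (union, +1)
CHIUX@0: {A,G} ∪ {T} = {A,G,T} (union, +1)
WZ@0: {T} ∪ {C} = {C,T} (union, +1)
CHIUWXZ@0: {A,G,T} ∩ {C,T} = {T} (intersection, +0)
HX@1: {G} ∪ {A} = {A,G} (union, +1)
CHX@1: {T} ∪ {A,G} = {A,G,T} (union, +1)
CHIX@1: {A,G,T} ∩ {G} = {G} (intersection, +0)
CHIUX@1: {G} ∩ {G} = {G} (intersection, +0)
WZ@1: {G} ∪ {A} = {A,G} (union, +1)
CHIUWXZ@1: {G} ∩ {A,G} = {G} (intersection, +0)
HX@2: {C} ∪ {T} = {C,T} (union, +1)
CHX@2: {T} ∩ {C,T} = {T} (intersection, +0)
CHIX@2: {T} ∩ {T} = {T} (intersection, +0)
CHIUX@2: {T} ∩ {T} = {T} (intersection, +0)
WZ@2: {G} ∪ {C} = {C,G} (union, +1)
CHIUWXZ@2: {T} ∪ {C,G} = {C,G,T} (union, +1)
HX@3: {C} ∪ {T} = {C,T} (union, +1)
CHX@3: {T} ∩ {C,T} = {T} (intersection, +0)
CHIX@3: {T} ∪ {A} = {A,T} (union, +1)
CHIUX@3: {A,T} ∩ {A} = {A} (intersection, +0)
WZ@3: {C} ∩ {C} = {C} (intersection, +0)
CHIUWXZ@3: {A} ∪ {C} = {A,C} (union, +1)
HX@4: {G} ∩ {G} = {G} (intersection, +0)
CHX@4: {T} ∪ {G} = {G,T} (union, +1)
CHIX@4: {G,T} ∩ {G} = {G} (intersection, +0)
CHIUX@4: {G} ∩ {G} = {G} (intersection, +0)
WZ@4: {T} ∩ {T} = {T} (intersection, +0)
CHIUWXZ@4: {G} ∪ {T} = {G,T} (union, +1)
HX@5: {G} ∪ {T} = {G,T} (union, +1)
CHX@5: {T} ∩ {G,T} = {T} (intersection, +0)
CHIX@5: {T} ∩ {T} = {T} (intersection, +0)
CHIUX@5: {T} ∪ {C} = {C,T} (union, +1)
WZ@5: {A} ∩ {A} = {A} (intersection, +0)
CHIUWXZ@5: {C,T} ∪ {A} = {A,C,T} (union, +1)
per-site changes: [4, 3, 3, 3, 2, 3]; total = 18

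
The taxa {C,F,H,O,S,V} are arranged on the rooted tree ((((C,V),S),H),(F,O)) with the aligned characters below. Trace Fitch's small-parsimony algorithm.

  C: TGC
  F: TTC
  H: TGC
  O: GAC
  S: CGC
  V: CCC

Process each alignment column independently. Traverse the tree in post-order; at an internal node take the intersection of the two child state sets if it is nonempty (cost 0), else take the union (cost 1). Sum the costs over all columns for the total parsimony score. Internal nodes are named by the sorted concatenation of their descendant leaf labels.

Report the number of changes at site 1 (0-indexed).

3

site 0, node CV: C={T} ∪ V={C} → {C,T} (+1)
site 0, node CSV: CV={C,T} ∩ S={C} → {C} (+0)
site 0, node CHSV: CSV={C} ∪ H={T} → {C,T} (+1)
site 0, node FO: F={T} ∪ O={G} → {G,T} (+1)
site 0, node CFHOSV: CHSV={C,T} ∩ FO={G,T} → {T} (+0)
site 1, node CV: C={G} ∪ V={C} → {C,G} (+1)
site 1, node CSV: CV={C,G} ∩ S={G} → {G} (+0)
site 1, node CHSV: CSV={G} ∩ H={G} → {G} (+0)
site 1, node FO: F={T} ∪ O={A} → {A,T} (+1)
site 1, node CFHOSV: CHSV={G} ∪ FO={A,T} → {A,G,T} (+1)
site 2, node CV: C={C} ∩ V={C} → {C} (+0)
site 2, node CSV: CV={C} ∩ S={C} → {C} (+0)
site 2, node CHSV: CSV={C} ∩ H={C} → {C} (+0)
site 2, node FO: F={C} ∩ O={C} → {C} (+0)
site 2, node CFHOSV: CHSV={C} ∩ FO={C} → {C} (+0)
per-site changes: [3, 3, 0]; total = 6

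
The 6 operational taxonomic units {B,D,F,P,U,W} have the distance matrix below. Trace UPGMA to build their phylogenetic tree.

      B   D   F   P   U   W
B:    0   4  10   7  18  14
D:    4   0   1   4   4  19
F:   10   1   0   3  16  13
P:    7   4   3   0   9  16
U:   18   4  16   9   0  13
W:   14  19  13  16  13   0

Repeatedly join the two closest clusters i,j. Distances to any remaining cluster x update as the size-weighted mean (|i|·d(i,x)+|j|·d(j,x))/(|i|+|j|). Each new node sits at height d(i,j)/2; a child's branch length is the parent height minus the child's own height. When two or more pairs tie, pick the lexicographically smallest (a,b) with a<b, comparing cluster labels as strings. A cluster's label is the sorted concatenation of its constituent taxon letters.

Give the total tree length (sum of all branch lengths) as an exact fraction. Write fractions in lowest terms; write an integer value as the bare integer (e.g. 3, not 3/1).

213/8

step 1: merge (D,F) at d=1; branch lengths D→1/2, F→1/2; new cluster DF
  updated: d(B,DF)=7, d(DF,P)=7/2, d(DF,U)=10, d(DF,W)=16
step 2: merge (DF,P) at d=7/2; branch lengths DF→5/4, P→7/4; new cluster DFP
  updated: d(B,DFP)=7, d(DFP,U)=29/3, d(DFP,W)=16
step 3: merge (B,DFP) at d=7; branch lengths B→7/2, DFP→7/4; new cluster BDFP
  updated: d(BDFP,U)=47/4, d(BDFP,W)=31/2
step 4: merge (BDFP,U) at d=47/4; branch lengths BDFP→19/8, U→47/8; new cluster BDFPU
  updated: d(BDFPU,W)=15
step 5: merge (BDFPU,W) at d=15; branch lengths BDFPU→13/8, W→15/2; new cluster BDFPUW
final tree: (((B:7/2,((D:1/2,F:1/2):5/4,P:7/4):7/4):19/8,U:47/8):13/8,W:15/2)
total length: 213/8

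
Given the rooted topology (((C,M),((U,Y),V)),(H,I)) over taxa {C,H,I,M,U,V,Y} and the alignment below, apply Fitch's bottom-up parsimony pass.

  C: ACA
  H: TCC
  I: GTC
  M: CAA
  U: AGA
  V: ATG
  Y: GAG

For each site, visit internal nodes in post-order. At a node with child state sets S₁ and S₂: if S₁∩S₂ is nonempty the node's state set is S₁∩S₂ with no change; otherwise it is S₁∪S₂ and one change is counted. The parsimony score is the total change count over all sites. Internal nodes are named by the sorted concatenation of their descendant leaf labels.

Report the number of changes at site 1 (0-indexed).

[col 0] CM: children C:{A}, M:{C} ∪→ {A,C}; cost 1
[col 0] UY: children U:{A}, Y:{G} ∪→ {A,G}; cost 1
[col 0] UVY: children UY:{A,G}, V:{A} ∩→ {A}; cost 0
[col 0] CMUVY: children CM:{A,C}, UVY:{A} ∩→ {A}; cost 0
[col 0] HI: children H:{T}, I:{G} ∪→ {G,T}; cost 1
[col 0] CHIMUVY: children CMUVY:{A}, HI:{G,T} ∪→ {A,G,T}; cost 1
[col 1] CM: children C:{C}, M:{A} ∪→ {A,C}; cost 1
[col 1] UY: children U:{G}, Y:{A} ∪→ {A,G}; cost 1
[col 1] UVY: children UY:{A,G}, V:{T} ∪→ {A,G,T}; cost 1
[col 1] CMUVY: children CM:{A,C}, UVY:{A,G,T} ∩→ {A}; cost 0
[col 1] HI: children H:{C}, I:{T} ∪→ {C,T}; cost 1
[col 1] CHIMUVY: children CMUVY:{A}, HI:{C,T} ∪→ {A,C,T}; cost 1
[col 2] CM: children C:{A}, M:{A} ∩→ {A}; cost 0
[col 2] UY: children U:{A}, Y:{G} ∪→ {A,G}; cost 1
[col 2] UVY: children UY:{A,G}, V:{G} ∩→ {G}; cost 0
[col 2] CMUVY: children CM:{A}, UVY:{G} ∪→ {A,G}; cost 1
[col 2] HI: children H:{C}, I:{C} ∩→ {C}; cost 0
[col 2] CHIMUVY: children CMUVY:{A,G}, HI:{C} ∪→ {A,C,G}; cost 1
per-site changes: [4, 5, 3]; total = 12

5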